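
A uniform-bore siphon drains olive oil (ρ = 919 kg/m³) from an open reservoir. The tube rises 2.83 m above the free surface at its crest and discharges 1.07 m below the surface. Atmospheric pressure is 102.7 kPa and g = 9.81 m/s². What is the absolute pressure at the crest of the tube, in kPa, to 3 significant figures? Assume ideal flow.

P_top ≈ 67.5 kPa

Bernoulli surface→outlet gives ½v² = g·h_out, so v = √(2·9.81·1.07) = 4.58 m/s.
Continuity keeps v the same throughout the tube; from surface to crest, P_atm + 0 = P_top + ½ρv² + ρg·h_top.
P_top = 102700 − ½·919·4.58² − 919·9.81·2.83 = 67500 Pa.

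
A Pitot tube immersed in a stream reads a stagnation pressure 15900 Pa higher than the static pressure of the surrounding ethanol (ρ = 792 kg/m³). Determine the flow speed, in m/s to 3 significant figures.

v = 6.34 m/s

At the stagnation point the flow is brought to rest, so Bernoulli gives P_stag − P_static = ½ρv².
v = √(2ΔP/ρ) = √(2·15900/792) = 6.34 m/s.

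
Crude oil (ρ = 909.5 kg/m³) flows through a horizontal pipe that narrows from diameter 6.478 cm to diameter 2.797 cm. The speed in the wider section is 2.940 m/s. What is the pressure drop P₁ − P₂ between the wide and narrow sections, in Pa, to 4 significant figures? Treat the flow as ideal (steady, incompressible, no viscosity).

The volume flow rate is constant, so v₂ = (A₁/A₂)v₁ = (32.96/6.144)·2.940 = 15.77 m/s.
The pipe is horizontal, so Bernoulli reduces to P₁ + ½ρv₁² = P₂ + ½ρv₂².
P₁ − P₂ = ½·909.5·(15.77² − 2.940²) = ½·909.5·240.1 = 109200 Pa.

109200 Pa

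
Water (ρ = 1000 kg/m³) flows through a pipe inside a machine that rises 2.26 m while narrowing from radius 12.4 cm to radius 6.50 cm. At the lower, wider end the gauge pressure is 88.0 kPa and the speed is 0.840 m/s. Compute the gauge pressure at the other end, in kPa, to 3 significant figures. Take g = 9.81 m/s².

By continuity, v₂ = v₁·A₁/A₂ = 0.840·(483/133) = 3.06 m/s.
Energy conservation along the streamline gives P₂ = P₁ − ½ρ(v₂² − v₁²) − ρg(h₂ − h₁).
P₂ = 88000 + ½·1000·(0.840² − 3.06²) − 1000·9.81·(+2.26) = 88000 + (-4320) − (22200) = 61500 Pa.

P₂ ≈ 61.5 kPa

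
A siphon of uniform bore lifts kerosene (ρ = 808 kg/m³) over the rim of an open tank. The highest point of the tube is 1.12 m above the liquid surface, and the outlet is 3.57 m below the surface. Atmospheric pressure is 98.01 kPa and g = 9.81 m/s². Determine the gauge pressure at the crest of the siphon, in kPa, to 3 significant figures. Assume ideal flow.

P_gauge = -37.2 kPa

Bernoulli surface→outlet gives ½v² = g·h_out, so v = √(2·9.81·3.57) = 8.37 m/s.
The bore is uniform, so the speed at the crest is the same v. Bernoulli surface→crest: P_atm = P_top + ½ρv² + ρg·h_top.
P_top = 98010 − ½·808·8.37² − 808·9.81·1.12 = 60800 Pa. So P_gauge = P_top − P_atm = -37200 Pa.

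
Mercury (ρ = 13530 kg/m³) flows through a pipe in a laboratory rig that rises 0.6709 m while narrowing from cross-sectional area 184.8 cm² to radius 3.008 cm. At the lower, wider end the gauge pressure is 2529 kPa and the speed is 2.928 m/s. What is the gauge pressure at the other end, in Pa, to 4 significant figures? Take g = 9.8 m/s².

P₂ = 46700 Pa

By continuity, v₂ = v₁·A₁/A₂ = 2.928·(184.8/28.43) = 19.04 m/s.
Energy conservation along the streamline gives P₂ = P₁ − ½ρ(v₂² − v₁²) − ρg(h₂ − h₁).
P₂ = 2529000 + ½·13530·(2.928² − 19.04²) − 13530·9.8·(+0.6709) = 2529000 + (-2393000) − (88960) = 46700 Pa.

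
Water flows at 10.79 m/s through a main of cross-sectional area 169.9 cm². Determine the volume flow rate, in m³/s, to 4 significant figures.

Q = A·v = 0.01699 m² × 10.79 m/s = 0.1833 m³/s.

Q ≈ 0.1833 m³/s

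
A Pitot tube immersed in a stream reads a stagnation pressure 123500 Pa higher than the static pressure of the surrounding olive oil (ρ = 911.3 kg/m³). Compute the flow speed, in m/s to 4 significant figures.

16.46 m/s

Bernoulli between the free stream and the stagnation point: ½ρv² = P_stag − P_static.
v = √(2ΔP/ρ) = √(2·123500/911.3) = 16.46 m/s.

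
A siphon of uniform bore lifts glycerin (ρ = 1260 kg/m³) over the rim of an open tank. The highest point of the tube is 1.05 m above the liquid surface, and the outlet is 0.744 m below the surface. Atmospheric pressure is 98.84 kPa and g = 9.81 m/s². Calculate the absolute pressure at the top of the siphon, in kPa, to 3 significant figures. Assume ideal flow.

The outlet speed comes from Torricelli: v = √(2g·0.744) = 3.82 m/s.
The bore is uniform, so the speed at the crest is the same v. Bernoulli surface→crest: P_atm = P_top + ½ρv² + ρg·h_top.
P_top = 98840 − ½·1260·3.82² − 1260·9.81·1.05 = 76700 Pa.

P_top ≈ 76.7 kPa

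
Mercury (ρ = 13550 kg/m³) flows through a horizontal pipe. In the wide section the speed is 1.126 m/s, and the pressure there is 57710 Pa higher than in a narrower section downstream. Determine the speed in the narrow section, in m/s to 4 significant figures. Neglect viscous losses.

v₂ = 3.128 m/s

Horizontal Bernoulli: P₁ + ½ρv₁² = P₂ + ½ρv₂², so v₂² = v₁² + 2(P₁ − P₂)/ρ.
v₂ = √(1.126² + 2·57710/13550) = √(1.268 + 8.518) = 3.128 m/s.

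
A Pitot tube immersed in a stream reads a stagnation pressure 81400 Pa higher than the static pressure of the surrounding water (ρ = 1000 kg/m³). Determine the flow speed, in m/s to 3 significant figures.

Bernoulli between the free stream and the stagnation point: ½ρv² = P_stag − P_static.
v = √(2ΔP/ρ) = √(2·81400/1000) = 12.8 m/s.

v = 12.8 m/s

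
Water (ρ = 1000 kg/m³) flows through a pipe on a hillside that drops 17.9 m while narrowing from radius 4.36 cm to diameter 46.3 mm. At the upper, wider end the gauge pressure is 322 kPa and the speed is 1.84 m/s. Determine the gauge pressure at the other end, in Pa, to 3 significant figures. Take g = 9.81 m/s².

478000 Pa

Continuity gives A₁v₁ = A₂v₂, so v₂ = (59.7 cm²)/(16.8 cm²) × 1.84 m/s = 6.53 m/s.
Applying Bernoulli between the two ends and solving for P₂: P₂ = P₁ + ½ρ(v₁² − v₂²) − ρgΔh.
P₂ = 322000 + ½·1000·(1.84² − 6.53²) − 1000·9.81·(−17.9) = 322000 + (-19600) − (-176000) = 478000 Pa.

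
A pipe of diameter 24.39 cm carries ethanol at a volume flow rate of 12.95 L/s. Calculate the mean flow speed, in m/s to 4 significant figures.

Q = 12.95 L/s = 0.01295 m³/s.
v = Q/A = 0.01295 / 0.04672 = 0.2772 m/s.

v ≈ 0.2772 m/s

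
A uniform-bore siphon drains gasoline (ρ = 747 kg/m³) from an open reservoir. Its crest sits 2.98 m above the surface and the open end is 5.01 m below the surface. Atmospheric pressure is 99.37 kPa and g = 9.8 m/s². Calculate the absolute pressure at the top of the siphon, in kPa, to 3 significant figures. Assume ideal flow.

The outlet speed comes from Torricelli: v = √(2g·5.01) = 9.91 m/s.
With constant cross-section the crest speed equals v; applying Bernoulli from the surface up to the crest, P_top = P_atm − ½ρv² − ρg·h_top.
P_top = 99370 − ½·747·9.91² − 747·9.8·2.98 = 40900 Pa.

P_top ≈ 40.9 kPa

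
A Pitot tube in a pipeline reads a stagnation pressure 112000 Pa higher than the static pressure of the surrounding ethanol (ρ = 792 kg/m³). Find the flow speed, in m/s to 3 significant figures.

Bernoulli between the free stream and the stagnation point: ½ρv² = P_stag − P_static.
v = √(2ΔP/ρ) = √(2·112000/792) = 16.8 m/s.

v ≈ 16.8 m/s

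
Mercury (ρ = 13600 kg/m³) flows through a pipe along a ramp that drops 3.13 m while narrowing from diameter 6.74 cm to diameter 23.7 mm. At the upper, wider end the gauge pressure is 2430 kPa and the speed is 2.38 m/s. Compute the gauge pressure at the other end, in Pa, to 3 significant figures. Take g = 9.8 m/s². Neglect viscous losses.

Continuity gives A₁v₁ = A₂v₂, so v₂ = (35.7 cm²)/(4.41 cm²) × 2.38 m/s = 19.2 m/s.
Applying Bernoulli between the two ends and solving for P₂: P₂ = P₁ + ½ρ(v₁² − v₂²) − ρgΔh.
P₂ = 2430000 + ½·13600·(2.38² − 19.2²) − 13600·9.8·(−3.13) = 2430000 + (-2480000) − (-417000) = 366000 Pa.

366000 Pa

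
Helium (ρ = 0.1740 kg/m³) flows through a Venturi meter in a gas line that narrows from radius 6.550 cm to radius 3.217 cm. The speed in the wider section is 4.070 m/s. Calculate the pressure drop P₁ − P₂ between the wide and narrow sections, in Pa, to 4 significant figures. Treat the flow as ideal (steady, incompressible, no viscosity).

ΔP ≈ 23.33 Pa

Continuity gives A₁v₁ = A₂v₂, so v₂ = (134.8 cm²)/(32.51 cm²) × 4.070 m/s = 16.87 m/s.
Bernoulli (h₁ = h₂): P₁ − P₂ = ½ρ(v₂² − v₁²).
P₁ − P₂ = ½·0.1740·(16.87² − 4.070²) = ½·0.1740·268.1 = 23.33 Pa.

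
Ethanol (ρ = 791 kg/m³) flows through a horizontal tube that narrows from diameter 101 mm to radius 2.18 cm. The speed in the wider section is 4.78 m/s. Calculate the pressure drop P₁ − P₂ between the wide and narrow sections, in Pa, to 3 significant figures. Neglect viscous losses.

ΔP = 251000 Pa

By continuity, v₂ = v₁·A₁/A₂ = 4.78·(80.1/14.9) = 25.7 m/s.
With no height change, Bernoulli's equation is P₁ + ½ρv₁² = P₂ + ½ρv₂².
P₁ − P₂ = ½·791·(25.7² − 4.78²) = ½·791·635 = 251000 Pa.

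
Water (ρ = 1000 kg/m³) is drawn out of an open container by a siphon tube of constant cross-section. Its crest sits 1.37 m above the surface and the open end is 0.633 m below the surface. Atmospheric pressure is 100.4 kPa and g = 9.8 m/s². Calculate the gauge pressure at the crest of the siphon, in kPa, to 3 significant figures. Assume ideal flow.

The outlet speed comes from Torricelli: v = √(2g·0.633) = 3.52 m/s.
With constant cross-section the crest speed equals v; applying Bernoulli from the surface up to the crest, P_top = P_atm − ½ρv² − ρg·h_top.
P_top = 100400 − ½·1000·3.52² − 1000·9.8·1.37 = 80800 Pa. So P_gauge = P_top − P_atm = -19600 Pa.

P_gauge ≈ -19.6 kPa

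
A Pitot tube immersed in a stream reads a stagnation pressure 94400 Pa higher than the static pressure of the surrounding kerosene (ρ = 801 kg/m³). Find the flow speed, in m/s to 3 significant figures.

At the stagnation point the flow is brought to rest, so Bernoulli gives P_stag − P_static = ½ρv².
v = √(2ΔP/ρ) = √(2·94400/801) = 15.4 m/s.

15.4 m/s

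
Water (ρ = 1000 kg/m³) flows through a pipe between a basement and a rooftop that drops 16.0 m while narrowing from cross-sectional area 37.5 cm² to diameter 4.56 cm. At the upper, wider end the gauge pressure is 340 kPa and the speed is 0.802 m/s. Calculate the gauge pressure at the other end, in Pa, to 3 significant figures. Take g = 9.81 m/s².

Continuity gives A₁v₁ = A₂v₂, so v₂ = (37.5 cm²)/(16.3 cm²) × 0.802 m/s = 1.84 m/s.
Energy conservation along the streamline gives P₂ = P₁ − ½ρ(v₂² − v₁²) − ρg(h₂ − h₁).
P₂ = 340000 + ½·1000·(0.802² − 1.84²) − 1000·9.81·(−16.0) = 340000 + (-1370) − (-157000) = 496000 Pa.

496000 Pa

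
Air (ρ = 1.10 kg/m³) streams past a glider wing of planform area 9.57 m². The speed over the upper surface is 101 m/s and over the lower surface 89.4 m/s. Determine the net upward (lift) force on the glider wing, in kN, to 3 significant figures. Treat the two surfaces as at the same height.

F ≈ 11.6 kN

From P + ½ρv² = const at equal height, P_low − P_up = ½ρ(v_up² − v_low²).
ΔP = ½·1.10·(101² − 89.4²) = 1210 Pa.
Lift = ΔP · A = 1210 × 9.57 = 11600 N.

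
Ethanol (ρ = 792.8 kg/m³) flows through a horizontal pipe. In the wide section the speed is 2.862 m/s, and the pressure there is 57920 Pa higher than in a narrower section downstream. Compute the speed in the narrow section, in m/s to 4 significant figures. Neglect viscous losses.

v₂ = 12.42 m/s

Horizontal Bernoulli: P₁ + ½ρv₁² = P₂ + ½ρv₂², so v₂² = v₁² + 2(P₁ − P₂)/ρ.
v₂ = √(2.862² + 2·57920/792.8) = √(8.191 + 146.1) = 12.42 m/s.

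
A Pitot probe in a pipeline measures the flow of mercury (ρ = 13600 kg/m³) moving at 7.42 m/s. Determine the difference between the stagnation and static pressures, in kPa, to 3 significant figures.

At the stagnation point the flow is brought to rest, so Bernoulli gives P_stag − P_static = ½ρv².
ΔP = ½·13600·7.42² = 374000 Pa.

ΔP ≈ 374 kPa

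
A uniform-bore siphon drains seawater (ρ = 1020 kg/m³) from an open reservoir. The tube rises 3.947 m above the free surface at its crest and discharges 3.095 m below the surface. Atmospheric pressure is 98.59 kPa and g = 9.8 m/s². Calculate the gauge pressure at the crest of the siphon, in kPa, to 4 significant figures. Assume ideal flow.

-70.39 kPa

Bernoulli surface→outlet gives ½v² = g·h_out, so v = √(2·9.8·3.095) = 7.789 m/s.
Continuity keeps v the same throughout the tube; from surface to crest, P_atm + 0 = P_top + ½ρv² + ρg·h_top.
P_top = 98590 − ½·1020·7.789² − 1020·9.8·3.947 = 28200 Pa. So P_gauge = P_top − P_atm = -70390 Pa.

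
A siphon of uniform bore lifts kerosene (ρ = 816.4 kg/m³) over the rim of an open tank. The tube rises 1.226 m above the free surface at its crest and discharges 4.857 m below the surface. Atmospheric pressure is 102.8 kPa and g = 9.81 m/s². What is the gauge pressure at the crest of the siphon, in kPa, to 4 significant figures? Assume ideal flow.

P_gauge = -48.72 kPa

Bernoulli surface→outlet gives ½v² = g·h_out, so v = √(2·9.81·4.857) = 9.762 m/s.
Continuity keeps v the same throughout the tube; from surface to crest, P_atm + 0 = P_top + ½ρv² + ρg·h_top.
P_top = 102800 − ½·816.4·9.762² − 816.4·9.81·1.226 = 54080 Pa. So P_gauge = P_top − P_atm = -48720 Pa.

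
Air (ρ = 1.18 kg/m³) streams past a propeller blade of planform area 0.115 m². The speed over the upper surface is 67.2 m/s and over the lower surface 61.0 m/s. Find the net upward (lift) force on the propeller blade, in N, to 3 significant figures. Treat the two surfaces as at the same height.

53.9 N

From P + ½ρv² = const at equal height, P_low − P_up = ½ρ(v_up² − v_low²).
ΔP = ½·1.18·(67.2² − 61.0²) = 469 Pa.
Lift = ΔP · A = 469 × 0.115 = 53.9 N.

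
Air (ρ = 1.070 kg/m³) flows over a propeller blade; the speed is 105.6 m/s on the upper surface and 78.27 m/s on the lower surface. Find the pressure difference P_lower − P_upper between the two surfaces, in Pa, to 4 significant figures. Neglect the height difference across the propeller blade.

2688 Pa

The pressure is lower where the speed is higher: ΔP = ½ρ(v_up² − v_low²).
ΔP = ½·1.070·(105.6² − 78.27²) = 2688 Pa.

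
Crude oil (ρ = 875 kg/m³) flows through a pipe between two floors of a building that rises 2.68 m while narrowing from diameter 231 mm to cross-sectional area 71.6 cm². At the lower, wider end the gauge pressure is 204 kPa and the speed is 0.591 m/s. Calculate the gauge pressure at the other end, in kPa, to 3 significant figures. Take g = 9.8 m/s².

The volume flow rate is constant, so v₂ = (A₁/A₂)v₁ = (419/71.6)·0.591 = 3.46 m/s.
Bernoulli: P₁ + ½ρv₁² + ρg h₁ = P₂ + ½ρv₂² + ρg h₂, so P₂ = P₁ + ½ρ(v₁² − v₂²) − ρg(h₂ − h₁).
P₂ = 204000 + ½·875·(0.591² − 3.46²) − 875·9.8·(+2.68) = 204000 + (-5080) − (23000) = 176000 Pa.

P₂ ≈ 176 kPa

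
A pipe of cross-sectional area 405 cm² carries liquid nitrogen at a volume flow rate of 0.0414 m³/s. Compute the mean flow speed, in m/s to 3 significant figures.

1.02 m/s

Q = 0.0414 m³/s = 0.0414 m³/s.
v = Q/A = 0.0414 / 0.0405 = 1.02 m/s.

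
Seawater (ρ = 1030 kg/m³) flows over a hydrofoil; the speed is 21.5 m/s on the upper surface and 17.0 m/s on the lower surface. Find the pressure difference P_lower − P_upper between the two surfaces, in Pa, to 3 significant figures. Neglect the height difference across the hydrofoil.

With negligible Δh, P + ½ρv² is constant, so P_low − P_up = ½ρ(v_up² − v_low²).
ΔP = ½·1030·(21.5² − 17.0²) = 89200 Pa.

ΔP ≈ 89200 Pa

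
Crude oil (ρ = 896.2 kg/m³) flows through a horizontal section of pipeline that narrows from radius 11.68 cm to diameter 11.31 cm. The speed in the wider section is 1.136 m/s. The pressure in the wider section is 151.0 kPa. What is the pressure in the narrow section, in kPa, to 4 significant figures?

Continuity gives A₁v₁ = A₂v₂, so v₂ = (428.6 cm²)/(100.5 cm²) × 1.136 m/s = 4.846 m/s.
Bernoulli (h₁ = h₂): P₁ − P₂ = ½ρ(v₂² − v₁²).
P₂ = P₁ − ½ρ(v₂² − v₁²) = 151000 − ½·896.2·(4.846² − 1.136²) = 151000 − 9946 = 141100 Pa.

141.1 kPa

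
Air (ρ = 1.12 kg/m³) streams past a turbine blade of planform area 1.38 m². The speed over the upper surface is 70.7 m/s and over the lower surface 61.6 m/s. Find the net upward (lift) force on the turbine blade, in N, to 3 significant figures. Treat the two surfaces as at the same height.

From P + ½ρv² = const at equal height, P_low − P_up = ½ρ(v_up² − v_low²).
ΔP = ½·1.12·(70.7² − 61.6²) = 674 Pa.
Lift = ΔP · A = 674 × 1.38 = 930 N.

F = 930 N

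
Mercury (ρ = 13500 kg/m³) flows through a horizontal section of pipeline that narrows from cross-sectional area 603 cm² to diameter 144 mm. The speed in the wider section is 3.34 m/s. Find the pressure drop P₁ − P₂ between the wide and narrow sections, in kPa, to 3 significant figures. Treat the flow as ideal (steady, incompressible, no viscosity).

By continuity, v₂ = v₁·A₁/A₂ = 3.34·(603/163) = 12.4 m/s.
Bernoulli (h₁ = h₂): P₁ − P₂ = ½ρ(v₂² − v₁²).
P₁ − P₂ = ½·13500·(12.4² − 3.34²) = ½·13500·142 = 957000 Pa.

957 kPa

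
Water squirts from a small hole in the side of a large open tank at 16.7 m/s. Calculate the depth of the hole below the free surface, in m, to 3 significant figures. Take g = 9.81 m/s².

h = 14.2 m

For a small hole in a large open tank, ½v² = gh, giving h = v²/(2g).
h = 16.7²/(2·9.81) = 279/19.62 = 14.2 m.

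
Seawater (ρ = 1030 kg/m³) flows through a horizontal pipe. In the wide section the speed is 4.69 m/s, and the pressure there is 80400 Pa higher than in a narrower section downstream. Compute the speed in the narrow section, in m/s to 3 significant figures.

13.3 m/s

With h₁ = h₂, rearranging Bernoulli gives v₂ = √(v₁² + 2ΔP/ρ).
v₂ = √(4.69² + 2·80400/1030) = √(22.0 + 156) = 13.3 m/s.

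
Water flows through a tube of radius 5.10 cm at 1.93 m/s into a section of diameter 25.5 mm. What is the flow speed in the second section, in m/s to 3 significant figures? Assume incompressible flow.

Mass conservation (A₁v₁ = A₂v₂) gives v₂ = 1.93 × 81.7/5.11 = 30.9 m/s.

30.9 m/s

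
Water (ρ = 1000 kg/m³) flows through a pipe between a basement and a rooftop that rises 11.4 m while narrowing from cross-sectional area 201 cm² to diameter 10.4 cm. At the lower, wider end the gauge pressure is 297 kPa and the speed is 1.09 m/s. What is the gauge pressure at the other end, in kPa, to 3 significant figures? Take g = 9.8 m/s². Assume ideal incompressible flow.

P₂ ≈ 183 kPa

Continuity gives A₁v₁ = A₂v₂, so v₂ = (201 cm²)/(84.9 cm²) × 1.09 m/s = 2.58 m/s.
Applying Bernoulli between the two ends and solving for P₂: P₂ = P₁ + ½ρ(v₁² − v₂²) − ρgΔh.
P₂ = 297000 + ½·1000·(1.09² − 2.58²) − 1000·9.8·(+11.4) = 297000 + (-2730) − (112000) = 183000 Pa.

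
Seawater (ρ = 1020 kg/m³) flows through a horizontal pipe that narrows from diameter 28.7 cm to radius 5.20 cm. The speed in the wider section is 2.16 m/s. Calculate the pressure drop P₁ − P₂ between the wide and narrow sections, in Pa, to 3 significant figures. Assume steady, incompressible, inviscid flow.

The volume flow rate is constant, so v₂ = (A₁/A₂)v₁ = (647/84.9)·2.16 = 16.4 m/s.
With no height change, Bernoulli's equation is P₁ + ½ρv₁² = P₂ + ½ρv₂².
P₁ − P₂ = ½·1020·(16.4² − 2.16²) = ½·1020·266 = 136000 Pa.

ΔP = 136000 Pa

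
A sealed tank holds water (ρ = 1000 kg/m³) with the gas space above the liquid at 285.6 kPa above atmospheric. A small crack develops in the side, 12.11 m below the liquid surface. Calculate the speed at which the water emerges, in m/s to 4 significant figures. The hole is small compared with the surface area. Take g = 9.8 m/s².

Take point 1 at the surface (v₁ ≈ 0) and point 2 at the hole (at atmospheric pressure). Bernoulli: P₁ + ρg h = P_atm + ½ρv₂².
With P₁ − P_atm = 285600 Pa, v₂ = √(2gh + 2ΔP/ρ) = √(2·9.8·12.11 + 2·285600/1000) = 28.44 m/s.

28.44 m/s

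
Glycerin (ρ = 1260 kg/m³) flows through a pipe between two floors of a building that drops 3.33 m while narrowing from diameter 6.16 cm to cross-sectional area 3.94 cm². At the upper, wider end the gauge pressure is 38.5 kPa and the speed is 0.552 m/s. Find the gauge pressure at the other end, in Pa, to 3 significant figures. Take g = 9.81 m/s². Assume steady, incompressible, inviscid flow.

P₂ = 68900 Pa

By continuity, v₂ = v₁·A₁/A₂ = 0.552·(29.8/3.94) = 4.18 m/s.
Bernoulli: P₁ + ½ρv₁² + ρg h₁ = P₂ + ½ρv₂² + ρg h₂, so P₂ = P₁ + ½ρ(v₁² − v₂²) − ρg(h₂ − h₁).
P₂ = 38500 + ½·1260·(0.552² − 4.18²) − 1260·9.81·(−3.33) = 38500 + (-10800) − (-41200) = 68900 Pa.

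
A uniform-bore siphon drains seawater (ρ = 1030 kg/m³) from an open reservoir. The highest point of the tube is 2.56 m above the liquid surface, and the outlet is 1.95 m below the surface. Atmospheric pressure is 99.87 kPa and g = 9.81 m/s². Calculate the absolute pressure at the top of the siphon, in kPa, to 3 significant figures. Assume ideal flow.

P_top ≈ 54.3 kPa

Bernoulli surface→outlet gives ½v² = g·h_out, so v = √(2·9.81·1.95) = 6.19 m/s.
Continuity keeps v the same throughout the tube; from surface to crest, P_atm + 0 = P_top + ½ρv² + ρg·h_top.
P_top = 99870 − ½·1030·6.19² − 1030·9.81·2.56 = 54300 Pa.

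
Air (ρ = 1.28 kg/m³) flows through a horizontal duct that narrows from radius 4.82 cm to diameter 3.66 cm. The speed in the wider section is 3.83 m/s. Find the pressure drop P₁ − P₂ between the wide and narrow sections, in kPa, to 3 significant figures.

ΔP ≈ 0.442 kPa

By continuity, v₂ = v₁·A₁/A₂ = 3.83·(73.0/10.5) = 26.6 m/s.
The pipe is horizontal, so Bernoulli reduces to P₁ + ½ρv₁² = P₂ + ½ρv₂².
P₁ − P₂ = ½·1.28·(26.6² − 3.83²) = ½·1.28·691 = 442 Pa.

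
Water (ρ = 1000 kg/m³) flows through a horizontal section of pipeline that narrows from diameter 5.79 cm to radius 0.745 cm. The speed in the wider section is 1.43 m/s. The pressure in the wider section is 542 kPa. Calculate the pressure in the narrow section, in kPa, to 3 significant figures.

P₂ ≈ 310 kPa

By continuity, v₂ = v₁·A₁/A₂ = 1.43·(26.3/1.74) = 21.6 m/s.
Bernoulli (h₁ = h₂): P₁ − P₂ = ½ρ(v₂² − v₁²).
P₂ = P₁ − ½ρ(v₂² − v₁²) = 542000 − ½·1000·(21.6² − 1.43²) = 542000 − 232000 = 310000 Pa.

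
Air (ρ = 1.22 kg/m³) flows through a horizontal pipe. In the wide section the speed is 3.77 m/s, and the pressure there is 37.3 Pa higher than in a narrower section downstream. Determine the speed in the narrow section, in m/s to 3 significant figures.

With h₁ = h₂, rearranging Bernoulli gives v₂ = √(v₁² + 2ΔP/ρ).
v₂ = √(3.77² + 2·37.3/1.22) = √(14.2 + 61.1) = 8.68 m/s.

v₂ = 8.68 m/s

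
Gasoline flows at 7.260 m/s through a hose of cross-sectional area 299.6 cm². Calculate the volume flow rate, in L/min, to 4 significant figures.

Q = A·v = 0.02996 m² × 7.260 m/s = 0.2175 m³/s.
Converting: 0.2175 m³/s × 60000 = 13050 L/min.

Q = 13050 L/min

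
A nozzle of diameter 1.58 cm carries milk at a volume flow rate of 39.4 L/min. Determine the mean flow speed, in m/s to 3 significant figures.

Q = 39.4 L/min = 0.000657 m³/s.
v = Q/A = 0.000657 / 0.000196 = 3.35 m/s.

v ≈ 3.35 m/s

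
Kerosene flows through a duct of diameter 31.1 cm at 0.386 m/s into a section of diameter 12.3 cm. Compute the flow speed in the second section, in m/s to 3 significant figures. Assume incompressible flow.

v₂ ≈ 2.47 m/s

Mass conservation (A₁v₁ = A₂v₂) gives v₂ = 0.386 × 760/119 = 2.47 m/s.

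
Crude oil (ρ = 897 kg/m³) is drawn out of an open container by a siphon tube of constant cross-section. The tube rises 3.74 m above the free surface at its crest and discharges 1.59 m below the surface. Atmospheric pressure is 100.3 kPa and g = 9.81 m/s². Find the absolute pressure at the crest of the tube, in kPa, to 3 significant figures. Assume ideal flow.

Bernoulli surface→outlet gives ½v² = g·h_out, so v = √(2·9.81·1.59) = 5.59 m/s.
Continuity keeps v the same throughout the tube; from surface to crest, P_atm + 0 = P_top + ½ρv² + ρg·h_top.
P_top = 100300 − ½·897·5.59² − 897·9.81·3.74 = 53400 Pa.

P_top ≈ 53.4 kPa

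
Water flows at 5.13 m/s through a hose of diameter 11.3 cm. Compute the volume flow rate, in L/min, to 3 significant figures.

Q ≈ 3090 L/min

Q = A·v = 0.0100 m² × 5.13 m/s = 0.0514 m³/s.
Converting: 0.0514 m³/s × 60000 = 3090 L/min.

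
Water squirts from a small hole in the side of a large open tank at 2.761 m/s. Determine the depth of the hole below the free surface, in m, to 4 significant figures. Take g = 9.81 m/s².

Inverting v = √(2gh) gives h = v² / 2g.
h = 2.761²/(2·9.81) = 7.623/19.62 = 0.3885 m.

h ≈ 0.3885 m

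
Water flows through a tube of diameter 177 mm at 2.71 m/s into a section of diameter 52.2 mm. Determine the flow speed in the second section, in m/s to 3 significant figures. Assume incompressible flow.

v₂ = 31.2 m/s

By continuity, v₂ = v₁·A₁/A₂ = 2.71·(246/21.4) = 31.2 m/s.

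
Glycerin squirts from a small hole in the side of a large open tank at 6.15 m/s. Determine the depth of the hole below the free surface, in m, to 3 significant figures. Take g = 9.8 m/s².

For a small hole in a large open tank, ½v² = gh, giving h = v²/(2g).
h = 6.15²/(2·9.8) = 37.8/19.60 = 1.93 m.

h = 1.93 m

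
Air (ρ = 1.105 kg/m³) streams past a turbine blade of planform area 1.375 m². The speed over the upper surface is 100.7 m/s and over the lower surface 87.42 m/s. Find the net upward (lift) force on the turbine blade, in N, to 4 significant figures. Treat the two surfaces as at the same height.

The faster flow above has the lower pressure; Bernoulli (same height) gives ΔP = ½ρ(v_up² − v_low²).
ΔP = ½·1.105·(100.7² − 87.42²) = 1380 Pa.
Lift = ΔP · A = 1380 × 1.375 = 1898 N.

1898 N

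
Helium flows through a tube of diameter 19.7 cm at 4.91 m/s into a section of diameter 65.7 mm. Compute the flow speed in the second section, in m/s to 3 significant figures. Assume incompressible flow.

The volume flow rate is constant, so v₂ = (A₁/A₂)v₁ = (305/33.9)·4.91 = 44.1 m/s.

44.1 m/s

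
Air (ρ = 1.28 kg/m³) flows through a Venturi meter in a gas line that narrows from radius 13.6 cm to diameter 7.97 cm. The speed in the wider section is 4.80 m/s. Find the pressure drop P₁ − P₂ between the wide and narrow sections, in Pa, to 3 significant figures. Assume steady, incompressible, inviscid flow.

The volume flow rate is constant, so v₂ = (A₁/A₂)v₁ = (581/49.9)·4.80 = 55.9 m/s.
With no height change, Bernoulli's equation is P₁ + ½ρv₁² = P₂ + ½ρv₂².
P₁ − P₂ = ½·1.28·(55.9² − 4.80²) = ½·1.28·3100 = 1990 Pa.

1990 Pa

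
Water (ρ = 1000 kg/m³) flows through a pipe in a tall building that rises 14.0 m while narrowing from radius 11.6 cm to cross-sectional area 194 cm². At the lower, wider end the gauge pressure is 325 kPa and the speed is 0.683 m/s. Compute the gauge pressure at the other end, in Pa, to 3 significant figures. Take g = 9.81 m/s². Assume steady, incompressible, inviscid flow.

187000 Pa

Mass conservation (A₁v₁ = A₂v₂) gives v₂ = 0.683 × 423/194 = 1.49 m/s.
Applying Bernoulli between the two ends and solving for P₂: P₂ = P₁ + ½ρ(v₁² − v₂²) − ρgΔh.
P₂ = 325000 + ½·1000·(0.683² − 1.49²) − 1000·9.81·(+14.0) = 325000 + (-874) − (137000) = 187000 Pa.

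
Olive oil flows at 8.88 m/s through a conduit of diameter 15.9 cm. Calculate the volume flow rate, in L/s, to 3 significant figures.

Q = 176 L/s

Q = A·v = 0.0199 m² × 8.88 m/s = 0.176 m³/s.
Converting: 0.176 m³/s × 1000 = 176 L/s.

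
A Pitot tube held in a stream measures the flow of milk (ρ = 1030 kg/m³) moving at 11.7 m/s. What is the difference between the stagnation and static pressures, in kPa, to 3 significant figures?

ΔP ≈ 70.5 kPa

The dynamic pressure equals the rise in static pressure at the stagnation point: ΔP = ½ρv².
ΔP = ½·1030·11.7² = 70500 Pa.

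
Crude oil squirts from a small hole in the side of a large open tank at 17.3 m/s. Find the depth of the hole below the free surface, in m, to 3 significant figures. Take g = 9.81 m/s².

h = 15.3 m

Inverting v = √(2gh) gives h = v² / 2g.
h = 17.3²/(2·9.81) = 299/19.62 = 15.3 m.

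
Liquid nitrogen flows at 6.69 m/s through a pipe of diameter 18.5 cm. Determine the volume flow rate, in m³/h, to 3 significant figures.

Q = A·v = 0.0269 m² × 6.69 m/s = 0.180 m³/s.
Converting: 0.180 m³/s × 3600 = 647 m³/h.

Q ≈ 647 m³/h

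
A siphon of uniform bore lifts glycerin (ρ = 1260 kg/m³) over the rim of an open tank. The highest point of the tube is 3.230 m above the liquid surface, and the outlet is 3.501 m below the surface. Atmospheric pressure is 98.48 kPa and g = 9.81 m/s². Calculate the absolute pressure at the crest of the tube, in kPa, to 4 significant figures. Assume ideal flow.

The outlet speed comes from Torricelli: v = √(2g·3.501) = 8.288 m/s.
With constant cross-section the crest speed equals v; applying Bernoulli from the surface up to the crest, P_top = P_atm − ½ρv² − ρg·h_top.
P_top = 98480 − ½·1260·8.288² − 1260·9.81·3.230 = 15280 Pa.

P_top ≈ 15.28 kPa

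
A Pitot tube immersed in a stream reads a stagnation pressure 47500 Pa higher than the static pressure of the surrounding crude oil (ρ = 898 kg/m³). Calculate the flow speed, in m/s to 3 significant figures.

v = 10.3 m/s

Bernoulli between the free stream and the stagnation point: ½ρv² = P_stag − P_static.
v = √(2ΔP/ρ) = √(2·47500/898) = 10.3 m/s.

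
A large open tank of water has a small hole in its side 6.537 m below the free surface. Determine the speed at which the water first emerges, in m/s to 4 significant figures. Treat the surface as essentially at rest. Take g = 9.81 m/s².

v = 11.33 m/s

Bernoulli from surface to hole (P equal, v_surface ≈ 0): v = √(2gh) = √(2×9.81×6.537) = 11.33 m/s.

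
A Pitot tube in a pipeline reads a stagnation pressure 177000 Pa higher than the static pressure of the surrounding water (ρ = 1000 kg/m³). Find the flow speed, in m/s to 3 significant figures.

v ≈ 18.8 m/s

The dynamic pressure equals the rise in static pressure at the stagnation point: ΔP = ½ρv².
v = √(2ΔP/ρ) = √(2·177000/1000) = 18.8 m/s.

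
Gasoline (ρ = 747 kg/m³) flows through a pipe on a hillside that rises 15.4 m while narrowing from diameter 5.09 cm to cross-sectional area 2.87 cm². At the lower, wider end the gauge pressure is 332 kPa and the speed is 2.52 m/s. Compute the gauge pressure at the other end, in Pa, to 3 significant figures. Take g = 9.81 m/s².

By continuity, v₂ = v₁·A₁/A₂ = 2.52·(20.3/2.87) = 17.9 m/s.
Bernoulli: P₁ + ½ρv₁² + ρg h₁ = P₂ + ½ρv₂² + ρg h₂, so P₂ = P₁ + ½ρ(v₁² − v₂²) − ρg(h₂ − h₁).
P₂ = 332000 + ½·747·(2.52² − 17.9²) − 747·9.81·(+15.4) = 332000 + (-117000) − (113000) = 102000 Pa.

P₂ ≈ 102000 Pa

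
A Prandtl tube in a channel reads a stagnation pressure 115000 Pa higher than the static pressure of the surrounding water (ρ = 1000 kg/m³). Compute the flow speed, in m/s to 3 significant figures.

v = 15.2 m/s

The dynamic pressure equals the rise in static pressure at the stagnation point: ΔP = ½ρv².
v = √(2ΔP/ρ) = √(2·115000/1000) = 15.2 m/s.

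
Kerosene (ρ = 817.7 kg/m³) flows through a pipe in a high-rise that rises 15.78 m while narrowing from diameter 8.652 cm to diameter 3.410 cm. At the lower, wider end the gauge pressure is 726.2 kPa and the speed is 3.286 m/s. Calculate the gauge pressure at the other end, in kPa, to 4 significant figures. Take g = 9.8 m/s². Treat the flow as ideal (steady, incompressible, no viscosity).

P₂ ≈ 421.2 kPa

Continuity gives A₁v₁ = A₂v₂, so v₂ = (58.79 cm²)/(9.133 cm²) × 3.286 m/s = 21.15 m/s.
Bernoulli: P₁ + ½ρv₁² + ρg h₁ = P₂ + ½ρv₂² + ρg h₂, so P₂ = P₁ + ½ρ(v₁² − v₂²) − ρg(h₂ − h₁).
P₂ = 726200 + ½·817.7·(3.286² − 21.15²) − 817.7·9.8·(+15.78) = 726200 + (-178500) − (126500) = 421200 Pa.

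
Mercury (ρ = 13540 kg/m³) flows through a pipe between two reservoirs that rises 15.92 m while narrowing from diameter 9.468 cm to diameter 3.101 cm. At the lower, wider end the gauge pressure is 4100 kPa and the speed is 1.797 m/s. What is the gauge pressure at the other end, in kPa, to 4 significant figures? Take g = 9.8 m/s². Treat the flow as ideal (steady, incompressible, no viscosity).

Continuity gives A₁v₁ = A₂v₂, so v₂ = (70.41 cm²)/(7.553 cm²) × 1.797 m/s = 16.75 m/s.
Energy conservation along the streamline gives P₂ = P₁ − ½ρ(v₂² − v₁²) − ρg(h₂ − h₁).
P₂ = 4100000 + ½·13540·(1.797² − 16.75²) − 13540·9.8·(+15.92) = 4100000 + (-1878000) − (2112000) = 109600 Pa.

109.6 kPa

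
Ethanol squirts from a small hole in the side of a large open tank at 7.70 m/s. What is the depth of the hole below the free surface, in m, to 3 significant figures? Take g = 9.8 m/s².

Inverting v = √(2gh) gives h = v² / 2g.
h = 7.70²/(2·9.8) = 59.3/19.60 = 3.02 m.

h ≈ 3.02 m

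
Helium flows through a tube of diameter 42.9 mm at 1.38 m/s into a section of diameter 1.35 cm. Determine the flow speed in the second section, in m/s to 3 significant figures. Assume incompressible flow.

13.9 m/s

Mass conservation (A₁v₁ = A₂v₂) gives v₂ = 1.38 × 14.5/1.43 = 13.9 m/s.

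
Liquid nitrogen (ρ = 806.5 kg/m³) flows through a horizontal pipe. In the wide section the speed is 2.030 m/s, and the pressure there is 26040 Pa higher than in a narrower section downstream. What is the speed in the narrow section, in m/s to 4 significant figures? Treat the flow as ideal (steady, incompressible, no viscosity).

v₂ ≈ 8.288 m/s

Along the level pipe P + ½ρv² is conserved, hence v₂² = v₁² + 2(P₁ − P₂)/ρ.
v₂ = √(2.030² + 2·26040/806.5) = √(4.121 + 64.58) = 8.288 m/s.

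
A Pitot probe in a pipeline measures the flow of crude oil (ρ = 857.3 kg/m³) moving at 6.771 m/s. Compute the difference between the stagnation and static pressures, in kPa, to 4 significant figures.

19.65 kPa

Bernoulli between the free stream and the stagnation point: ½ρv² = P_stag − P_static.
ΔP = ½·857.3·6.771² = 19650 Pa.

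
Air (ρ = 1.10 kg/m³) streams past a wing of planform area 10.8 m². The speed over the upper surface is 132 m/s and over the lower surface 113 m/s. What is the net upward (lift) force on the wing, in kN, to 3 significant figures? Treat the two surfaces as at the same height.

With equal heights on the two surfaces, Bernoulli gives P_lower − P_upper = ½ρ(v_upper² − v_lower²).
ΔP = ½·1.10·(132² − 113²) = 2560 Pa.
Lift = ΔP · A = 2560 × 10.8 = 27700 N.

F ≈ 27.7 kN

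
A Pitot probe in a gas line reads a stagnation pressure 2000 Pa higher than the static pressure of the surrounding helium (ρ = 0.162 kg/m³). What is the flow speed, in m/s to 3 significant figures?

Bernoulli between the free stream and the stagnation point: ½ρv² = P_stag − P_static.
v = √(2ΔP/ρ) = √(2·2000/0.162) = 157 m/s.

v = 157 m/s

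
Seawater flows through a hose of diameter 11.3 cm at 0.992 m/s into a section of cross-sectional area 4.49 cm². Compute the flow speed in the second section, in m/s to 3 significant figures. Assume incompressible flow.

The volume flow rate is constant, so v₂ = (A₁/A₂)v₁ = (100/4.49)·0.992 = 22.2 m/s.

v₂ ≈ 22.2 m/s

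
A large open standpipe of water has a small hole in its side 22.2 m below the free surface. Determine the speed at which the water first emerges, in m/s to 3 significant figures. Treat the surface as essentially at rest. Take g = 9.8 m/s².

v = 20.9 m/s

The surface is effectively still and both ends are open, so ½v² = gh and v = √(2·9.8·22.2) = 20.9 m/s.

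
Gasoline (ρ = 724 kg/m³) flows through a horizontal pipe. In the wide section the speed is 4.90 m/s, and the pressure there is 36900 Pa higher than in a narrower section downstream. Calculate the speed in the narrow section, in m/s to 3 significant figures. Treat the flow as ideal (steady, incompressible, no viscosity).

Along the level pipe P + ½ρv² is conserved, hence v₂² = v₁² + 2(P₁ − P₂)/ρ.
v₂ = √(4.90² + 2·36900/724) = √(24.0 + 102) = 11.2 m/s.

v₂ = 11.2 m/s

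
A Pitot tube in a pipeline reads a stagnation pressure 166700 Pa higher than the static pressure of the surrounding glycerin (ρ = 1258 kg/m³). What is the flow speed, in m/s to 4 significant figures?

At the stagnation point the flow is brought to rest, so Bernoulli gives P_stag − P_static = ½ρv².
v = √(2ΔP/ρ) = √(2·166700/1258) = 16.28 m/s.

16.28 m/s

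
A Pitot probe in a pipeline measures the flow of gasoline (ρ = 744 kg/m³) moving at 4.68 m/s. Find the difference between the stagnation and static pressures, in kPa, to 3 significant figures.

At the stagnation point the flow is brought to rest, so Bernoulli gives P_stag − P_static = ½ρv².
ΔP = ½·744·4.68² = 8150 Pa.

ΔP ≈ 8.15 kPa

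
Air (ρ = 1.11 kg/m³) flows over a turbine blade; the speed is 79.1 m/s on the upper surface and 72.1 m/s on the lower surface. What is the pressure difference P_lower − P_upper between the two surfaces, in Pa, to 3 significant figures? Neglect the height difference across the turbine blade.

ΔP = 587 Pa

With negligible Δh, P + ½ρv² is constant, so P_low − P_up = ½ρ(v_up² − v_low²).
ΔP = ½·1.11·(79.1² − 72.1²) = 587 Pa.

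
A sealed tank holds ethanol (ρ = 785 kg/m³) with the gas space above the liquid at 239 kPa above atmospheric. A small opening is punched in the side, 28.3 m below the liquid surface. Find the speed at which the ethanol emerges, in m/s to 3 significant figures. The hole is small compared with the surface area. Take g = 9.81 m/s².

Take point 1 at the surface (v₁ ≈ 0) and point 2 at the hole (at atmospheric pressure). Bernoulli: P₁ + ρg h = P_atm + ½ρv₂².
With P₁ − P_atm = 239000 Pa, v₂ = √(2gh + 2ΔP/ρ) = √(2·9.81·28.3 + 2·239000/785) = 34.1 m/s.

v ≈ 34.1 m/s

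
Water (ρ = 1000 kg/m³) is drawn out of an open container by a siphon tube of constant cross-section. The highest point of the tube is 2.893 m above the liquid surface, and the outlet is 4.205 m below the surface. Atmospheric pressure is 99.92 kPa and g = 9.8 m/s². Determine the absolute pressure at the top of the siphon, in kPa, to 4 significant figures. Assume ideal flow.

From the surface to the outlet (both open to atmosphere, surface at rest): v = √(2g·h_out) = √(2·9.8·4.205) = 9.078 m/s.
With constant cross-section the crest speed equals v; applying Bernoulli from the surface up to the crest, P_top = P_atm − ½ρv² − ρg·h_top.
P_top = 99920 − ½·1000·9.078² − 1000·9.8·2.893 = 30360 Pa.

P_top = 30.36 kPa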